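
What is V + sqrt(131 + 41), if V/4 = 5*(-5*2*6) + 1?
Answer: -1196 + 2*sqrt(43) ≈ -1182.9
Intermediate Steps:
V = -1196 (V = 4*(5*(-5*2*6) + 1) = 4*(5*(-10*6) + 1) = 4*(5*(-60) + 1) = 4*(-300 + 1) = 4*(-299) = -1196)
V + sqrt(131 + 41) = -1196 + sqrt(131 + 41) = -1196 + sqrt(172) = -1196 + 2*sqrt(43)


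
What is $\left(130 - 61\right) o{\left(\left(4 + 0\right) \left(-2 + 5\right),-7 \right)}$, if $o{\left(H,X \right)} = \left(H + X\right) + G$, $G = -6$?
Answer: $-69$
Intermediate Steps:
$o{\left(H,X \right)} = -6 + H + X$ ($o{\left(H,X \right)} = \left(H + X\right) - 6 = -6 + H + X$)
$\left(130 - 61\right) o{\left(\left(4 + 0\right) \left(-2 + 5\right),-7 \right)} = \left(130 - 61\right) \left(-6 + \left(4 + 0\right) \left(-2 + 5\right) - 7\right) = 69 \left(-6 + 4 \cdot 3 - 7\right) = 69 \left(-6 + 12 - 7\right) = 69 \left(-1\right) = -69$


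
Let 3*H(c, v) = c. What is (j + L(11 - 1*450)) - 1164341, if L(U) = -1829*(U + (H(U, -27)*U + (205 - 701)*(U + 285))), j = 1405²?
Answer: -766767872/3 ≈ -2.5559e+8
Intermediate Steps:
H(c, v) = c/3
j = 1974025
L(U) = 258547440 + 905355*U - 1829*U²/3 (L(U) = -1829*(U + ((U/3)*U + (205 - 701)*(U + 285))) = -1829*(U + (U²/3 - 496*(285 + U))) = -1829*(U + (U²/3 + (-141360 - 496*U))) = -1829*(U + (-141360 - 496*U + U²/3)) = -1829*(-141360 - 495*U + U²/3) = 258547440 + 905355*U - 1829*U²/3)
(j + L(11 - 1*450)) - 1164341 = (1974025 + (258547440 + 905355*(11 - 1*450) - 1829*(11 - 1*450)²/3)) - 1164341 = (1974025 + (258547440 + 905355*(11 - 450) - 1829*(11 - 450)²/3)) - 1164341 = (1974025 + (258547440 + 905355*(-439) - 1829/3*(-439)²)) - 1164341 = (1974025 + (258547440 - 397450845 - 1829/3*192721)) - 1164341 = (1974025 + (258547440 - 397450845 - 352486709/3)) - 1164341 = (1974025 - 769196924/3) - 1164341 = -763274849/3 - 1164341 = -766767872/3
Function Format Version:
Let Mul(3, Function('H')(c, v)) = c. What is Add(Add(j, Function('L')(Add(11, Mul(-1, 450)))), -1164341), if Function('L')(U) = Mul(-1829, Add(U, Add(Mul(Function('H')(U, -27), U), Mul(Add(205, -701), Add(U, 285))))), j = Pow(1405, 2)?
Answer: Rational(-766767872, 3) ≈ -2.5559e+8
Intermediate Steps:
Function('H')(c, v) = Mul(Rational(1, 3), c)
j = 1974025
Function('L')(U) = Add(258547440, Mul(905355, U), Mul(Rational(-1829, 3), Pow(U, 2))) (Function('L')(U) = Mul(-1829, Add(U, Add(Mul(Mul(Rational(1, 3), U), U), Mul(Add(205, -701), Add(U, 285))))) = Mul(-1829, Add(U, Add(Mul(Rational(1, 3), Pow(U, 2)), Mul(-496, Add(285, U))))) = Mul(-1829, Add(U, Add(Mul(Rational(1, 3), Pow(U, 2)), Add(-141360, Mul(-496, U))))) = Mul(-1829, Add(U, Add(-141360, Mul(-496, U), Mul(Rational(1, 3), Pow(U, 2))))) = Mul(-1829, Add(-141360, Mul(-495, U), Mul(Rational(1, 3), Pow(U, 2)))) = Add(258547440, Mul(905355, U), Mul(Rational(-1829, 3), Pow(U, 2))))
Add(Add(j, Function('L')(Add(11, Mul(-1, 450)))), -1164341) = Add(Add(1974025, Add(258547440, Mul(905355, Add(11, Mul(-1, 450))), Mul(Rational(-1829, 3), Pow(Add(11, Mul(-1, 450)), 2)))), -1164341) = Add(Add(1974025, Add(258547440, Mul(905355, Add(11, -450)), Mul(Rational(-1829, 3), Pow(Add(11, -450), 2)))), -1164341) = Add(Add(1974025, Add(258547440, Mul(905355, -439), Mul(Rational(-1829, 3), Pow(-439, 2)))), -1164341) = Add(Add(1974025, Add(258547440, -397450845, Mul(Rational(-1829, 3), 192721))), -1164341) = Add(Add(1974025, Add(258547440, -397450845, Rational(-352486709, 3))), -1164341) = Add(Add(1974025, Rational(-769196924, 3)), -1164341) = Add(Rational(-763274849, 3), -1164341) = Rational(-766767872, 3)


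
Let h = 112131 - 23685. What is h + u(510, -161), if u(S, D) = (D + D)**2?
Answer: 192130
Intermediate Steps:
u(S, D) = 4*D**2 (u(S, D) = (2*D)**2 = 4*D**2)
h = 88446
h + u(510, -161) = 88446 + 4*(-161)**2 = 88446 + 4*25921 = 88446 + 103684 = 192130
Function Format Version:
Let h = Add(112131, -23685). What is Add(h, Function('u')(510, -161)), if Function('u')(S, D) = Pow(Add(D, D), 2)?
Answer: 192130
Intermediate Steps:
Function('u')(S, D) = Mul(4, Pow(D, 2)) (Function('u')(S, D) = Pow(Mul(2, D), 2) = Mul(4, Pow(D, 2)))
h = 88446
Add(h, Function('u')(510, -161)) = Add(88446, Mul(4, Pow(-161, 2))) = Add(88446, Mul(4, 25921)) = Add(88446, 103684) = 192130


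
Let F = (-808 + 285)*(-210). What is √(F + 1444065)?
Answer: 3*√172655 ≈ 1246.6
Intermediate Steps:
F = 109830 (F = -523*(-210) = 109830)
√(F + 1444065) = √(109830 + 1444065) = √1553895 = 3*√172655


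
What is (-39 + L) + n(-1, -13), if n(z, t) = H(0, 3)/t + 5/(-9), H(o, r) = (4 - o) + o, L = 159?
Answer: 13939/117 ≈ 119.14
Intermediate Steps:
H(o, r) = 4
n(z, t) = -5/9 + 4/t (n(z, t) = 4/t + 5/(-9) = 4/t + 5*(-⅑) = 4/t - 5/9 = -5/9 + 4/t)
(-39 + L) + n(-1, -13) = (-39 + 159) + (-5/9 + 4/(-13)) = 120 + (-5/9 + 4*(-1/13)) = 120 + (-5/9 - 4/13) = 120 - 101/117 = 13939/117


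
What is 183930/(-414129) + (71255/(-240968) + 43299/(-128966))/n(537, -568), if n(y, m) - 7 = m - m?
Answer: -8023008137310363/15014713039706744 ≈ -0.53434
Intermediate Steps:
n(y, m) = 7 (n(y, m) = 7 + (m - m) = 7 + 0 = 7)
183930/(-414129) + (71255/(-240968) + 43299/(-128966))/n(537, -568) = 183930/(-414129) + (71255/(-240968) + 43299/(-128966))/7 = 183930*(-1/414129) + (71255*(-1/240968) + 43299*(-1/128966))*(⅐) = -61310/138043 + (-71255/240968 - 43299/128966)*(⅐) = -61310/138043 - 9811572881/15538339544*⅐ = -61310/138043 - 9811572881/108768376808 = -8023008137310363/15014713039706744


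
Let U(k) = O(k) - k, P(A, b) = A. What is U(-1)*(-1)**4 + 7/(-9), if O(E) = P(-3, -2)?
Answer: -25/9 ≈ -2.7778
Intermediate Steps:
O(E) = -3
U(k) = -3 - k
U(-1)*(-1)**4 + 7/(-9) = (-3 - 1*(-1))*(-1)**4 + 7/(-9) = (-3 + 1)*1 + 7*(-1/9) = -2*1 - 7/9 = -2 - 7/9 = -25/9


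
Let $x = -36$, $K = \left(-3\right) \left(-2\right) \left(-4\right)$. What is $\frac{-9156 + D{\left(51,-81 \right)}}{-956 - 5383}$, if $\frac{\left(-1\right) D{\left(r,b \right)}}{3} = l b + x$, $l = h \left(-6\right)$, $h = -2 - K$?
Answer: $\frac{13708}{2113} \approx 6.4875$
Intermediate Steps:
$K = -24$ ($K = 6 \left(-4\right) = -24$)
$h = 22$ ($h = -2 - -24 = -2 + 24 = 22$)
$l = -132$ ($l = 22 \left(-6\right) = -132$)
$D{\left(r,b \right)} = 108 + 396 b$ ($D{\left(r,b \right)} = - 3 \left(- 132 b - 36\right) = - 3 \left(-36 - 132 b\right) = 108 + 396 b$)
$\frac{-9156 + D{\left(51,-81 \right)}}{-956 - 5383} = \frac{-9156 + \left(108 + 396 \left(-81\right)\right)}{-956 - 5383} = \frac{-9156 + \left(108 - 32076\right)}{-6339} = \left(-9156 - 31968\right) \left(- \frac{1}{6339}\right) = \left(-41124\right) \left(- \frac{1}{6339}\right) = \frac{13708}{2113}$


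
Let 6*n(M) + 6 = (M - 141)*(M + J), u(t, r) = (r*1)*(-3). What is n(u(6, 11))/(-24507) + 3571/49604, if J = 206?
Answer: 336427369/1215645228 ≈ 0.27675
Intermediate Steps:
u(t, r) = -3*r (u(t, r) = r*(-3) = -3*r)
n(M) = -1 + (-141 + M)*(206 + M)/6 (n(M) = -1 + ((M - 141)*(M + 206))/6 = -1 + ((-141 + M)*(206 + M))/6 = -1 + (-141 + M)*(206 + M)/6)
n(u(6, 11))/(-24507) + 3571/49604 = (-4842 + (-3*11)²/6 + 65*(-3*11)/6)/(-24507) + 3571/49604 = (-4842 + (⅙)*(-33)² + (65/6)*(-33))*(-1/24507) + 3571*(1/49604) = (-4842 + (⅙)*1089 - 715/2)*(-1/24507) + 3571/49604 = (-4842 + 363/2 - 715/2)*(-1/24507) + 3571/49604 = -5018*(-1/24507) + 3571/49604 = 5018/24507 + 3571/49604 = 336427369/1215645228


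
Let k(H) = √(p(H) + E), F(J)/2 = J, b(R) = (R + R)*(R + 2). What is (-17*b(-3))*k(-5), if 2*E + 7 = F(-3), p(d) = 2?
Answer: -153*I*√2 ≈ -216.37*I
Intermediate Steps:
b(R) = 2*R*(2 + R) (b(R) = (2*R)*(2 + R) = 2*R*(2 + R))
F(J) = 2*J
E = -13/2 (E = -7/2 + (2*(-3))/2 = -7/2 + (½)*(-6) = -7/2 - 3 = -13/2 ≈ -6.5000)
k(H) = 3*I*√2/2 (k(H) = √(2 - 13/2) = √(-9/2) = 3*I*√2/2)
(-17*b(-3))*k(-5) = (-34*(-3)*(2 - 3))*(3*I*√2/2) = (-34*(-3)*(-1))*(3*I*√2/2) = (-17*6)*(3*I*√2/2) = -153*I*√2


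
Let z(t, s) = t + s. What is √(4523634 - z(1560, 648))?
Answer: 91*√546 ≈ 2126.4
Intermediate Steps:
z(t, s) = s + t
√(4523634 - z(1560, 648)) = √(4523634 - (648 + 1560)) = √(4523634 - 1*2208) = √(4523634 - 2208) = √4521426 = 91*√546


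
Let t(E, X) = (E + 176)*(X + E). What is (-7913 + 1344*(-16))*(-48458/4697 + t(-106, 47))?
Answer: 572074399356/4697 ≈ 1.2180e+8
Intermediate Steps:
t(E, X) = (176 + E)*(E + X)
(-7913 + 1344*(-16))*(-48458/4697 + t(-106, 47)) = (-7913 + 1344*(-16))*(-48458/4697 + ((-106)² + 176*(-106) + 176*47 - 106*47)) = (-7913 - 21504)*(-48458*1/4697 + (11236 - 18656 + 8272 - 4982)) = -29417*(-48458/4697 - 4130) = -29417*(-19447068/4697) = 572074399356/4697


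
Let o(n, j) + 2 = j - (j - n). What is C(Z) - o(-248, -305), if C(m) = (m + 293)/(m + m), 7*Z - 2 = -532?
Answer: 263479/1060 ≈ 248.57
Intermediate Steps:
Z = -530/7 (Z = 2/7 + (1/7)*(-532) = 2/7 - 76 = -530/7 ≈ -75.714)
C(m) = (293 + m)/(2*m) (C(m) = (293 + m)/((2*m)) = (293 + m)*(1/(2*m)) = (293 + m)/(2*m))
o(n, j) = -2 + n (o(n, j) = -2 + (j - (j - n)) = -2 + (j + (n - j)) = -2 + n)
C(Z) - o(-248, -305) = (293 - 530/7)/(2*(-530/7)) - (-2 - 248) = (1/2)*(-7/530)*(1521/7) - 1*(-250) = -1521/1060 + 250 = 263479/1060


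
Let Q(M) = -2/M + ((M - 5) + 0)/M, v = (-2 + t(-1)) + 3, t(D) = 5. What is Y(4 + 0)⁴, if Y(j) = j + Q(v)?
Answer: 279841/1296 ≈ 215.93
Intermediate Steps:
v = 6 (v = (-2 + 5) + 3 = 3 + 3 = 6)
Q(M) = -2/M + (-5 + M)/M (Q(M) = -2/M + ((-5 + M) + 0)/M = -2/M + (-5 + M)/M)
Y(j) = -⅙ + j (Y(j) = j + (-7 + 6)/6 = j + (⅙)*(-1) = j - ⅙ = -⅙ + j)
Y(4 + 0)⁴ = (-⅙ + (4 + 0))⁴ = (-⅙ + 4)⁴ = (23/6)⁴ = 279841/1296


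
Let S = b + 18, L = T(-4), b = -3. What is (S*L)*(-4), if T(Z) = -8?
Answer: 480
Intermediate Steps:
L = -8
S = 15 (S = -3 + 18 = 15)
(S*L)*(-4) = (15*(-8))*(-4) = -120*(-4) = 480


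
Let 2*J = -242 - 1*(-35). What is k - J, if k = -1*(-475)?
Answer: 1157/2 ≈ 578.50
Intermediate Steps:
J = -207/2 (J = (-242 - 1*(-35))/2 = (-242 + 35)/2 = (½)*(-207) = -207/2 ≈ -103.50)
k = 475
k - J = 475 - 1*(-207/2) = 475 + 207/2 = 1157/2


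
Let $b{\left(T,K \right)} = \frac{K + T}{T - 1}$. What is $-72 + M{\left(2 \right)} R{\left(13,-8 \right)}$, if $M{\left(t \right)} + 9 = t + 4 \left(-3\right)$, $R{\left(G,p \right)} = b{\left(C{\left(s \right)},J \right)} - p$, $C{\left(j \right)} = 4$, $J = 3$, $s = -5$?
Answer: $- \frac{805}{3} \approx -268.33$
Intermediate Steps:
$b{\left(T,K \right)} = \frac{K + T}{-1 + T}$
$R{\left(G,p \right)} = \frac{7}{3} - p$ ($R{\left(G,p \right)} = \frac{3 + 4}{-1 + 4} - p = \frac{1}{3} \cdot 7 - p = \frac{7}{3} - p$)
$M{\left(t \right)} = -21 + t$ ($M{\left(t \right)} = -9 + \left(t + 4 \left(-3\right)\right) = -9 + \left(t - 12\right) = -9 + \left(-12 + t\right) = -21 + t$)
$-72 + M{\left(2 \right)} R{\left(13,-8 \right)} = -72 + \left(-21 + 2\right) \left(\frac{7}{3} - -8\right) = -72 - 19 \left(\frac{7}{3} + 8\right) = -72 - \frac{589}{3} = - \frac{805}{3}$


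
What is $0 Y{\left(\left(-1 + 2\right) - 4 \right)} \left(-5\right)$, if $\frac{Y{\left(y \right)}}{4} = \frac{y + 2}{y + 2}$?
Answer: $0$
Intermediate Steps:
$Y{\left(y \right)} = 4$ ($Y{\left(y \right)} = 4 \frac{y + 2}{y + 2} = 4 \frac{2 + y}{2 + y} = 4 \cdot 1 = 4$)
$0 Y{\left(\left(-1 + 2\right) - 4 \right)} \left(-5\right) = 0 \cdot 4 \left(-5\right) = 0 \left(-5\right) = 0$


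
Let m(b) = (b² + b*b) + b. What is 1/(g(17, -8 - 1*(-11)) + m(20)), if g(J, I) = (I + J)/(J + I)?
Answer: 1/821 ≈ 0.0012180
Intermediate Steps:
g(J, I) = 1 (g(J, I) = (I + J)/(I + J) = 1)
m(b) = b + 2*b² (m(b) = (b² + b²) + b = 2*b² + b = b + 2*b²)
1/(g(17, -8 - 1*(-11)) + m(20)) = 1/(1 + 20*(1 + 2*20)) = 1/(1 + 20*(1 + 40)) = 1/(1 + 20*41) = 1/(1 + 820) = 1/821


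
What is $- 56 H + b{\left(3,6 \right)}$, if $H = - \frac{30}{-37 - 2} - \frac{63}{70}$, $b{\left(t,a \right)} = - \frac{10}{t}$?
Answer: $\frac{778}{195} \approx 3.9897$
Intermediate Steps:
$H = - \frac{17}{130}$ ($H = - \frac{30}{-37 - 2} - \frac{9}{10} = - \frac{30}{-39} - \frac{9}{10} = \left(-30\right) \left(- \frac{1}{39}\right) - \frac{9}{10} = \frac{10}{13} - \frac{9}{10} = - \frac{17}{130} \approx -0.13077$)
$- 56 H + b{\left(3,6 \right)} = \left(-56\right) \left(- \frac{17}{130}\right) - \frac{10}{3} = \frac{476}{65} - \frac{10}{3} = \frac{778}{195}$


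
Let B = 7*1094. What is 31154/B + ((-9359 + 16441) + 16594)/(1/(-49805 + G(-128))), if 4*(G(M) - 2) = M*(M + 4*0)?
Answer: -4143586535051/3829 ≈ -1.0822e+9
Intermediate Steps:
B = 7658
G(M) = 2 + M²/4 (G(M) = 2 + (M*(M + 4*0))/4 = 2 + (M*(M + 0))/4 = 2 + (M*M)/4 = 2 + M²/4)
31154/B + ((-9359 + 16441) + 16594)/(1/(-49805 + G(-128))) = 31154/7658 + ((-9359 + 16441) + 16594)/(1/(-49805 + (2 + (¼)*(-128)²))) = 31154*(1/7658) + (7082 + 16594)/(1/(-49805 + (2 + (¼)*16384))) = 15577/3829 + 23676/(1/(-49805 + (2 + 4096))) = 15577/3829 + 23676/(1/(-49805 + 4098)) = 15577/3829 + 23676/(1/(-45707)) = 15577/3829 + 23676/(-1/45707) = 15577/3829 + 23676*(-45707) = 15577/3829 - 1082158932 = -4143586535051/3829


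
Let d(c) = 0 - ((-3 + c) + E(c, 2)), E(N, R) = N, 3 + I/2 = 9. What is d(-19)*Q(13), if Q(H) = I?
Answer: 492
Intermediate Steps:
I = 12 (I = -6 + 2*9 = -6 + 18 = 12)
Q(H) = 12
d(c) = 3 - 2*c (d(c) = 0 - ((-3 + c) + c) = 0 - (-3 + 2*c) = 0 + (3 - 2*c) = 3 - 2*c)
d(-19)*Q(13) = (3 - 2*(-19))*12 = (3 + 38)*12 = 41*12 = 492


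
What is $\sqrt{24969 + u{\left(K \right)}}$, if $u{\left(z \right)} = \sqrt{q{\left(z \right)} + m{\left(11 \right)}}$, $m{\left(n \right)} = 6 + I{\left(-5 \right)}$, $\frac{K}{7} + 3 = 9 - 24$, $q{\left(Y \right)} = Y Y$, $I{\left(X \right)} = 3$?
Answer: $\sqrt{24969 + 3 \sqrt{1765}} \approx 158.41$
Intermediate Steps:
$q{\left(Y \right)} = Y^{2}$
$K = -126$ ($K = -21 + 7 \left(9 - 24\right) = -21 + 7 \left(-15\right) = -21 - 105 = -126$)
$m{\left(n \right)} = 9$ ($m{\left(n \right)} = 6 + 3 = 9$)
$u{\left(z \right)} = \sqrt{9 + z^{2}}$ ($u{\left(z \right)} = \sqrt{z^{2} + 9} = \sqrt{9 + z^{2}}$)
$\sqrt{24969 + u{\left(K \right)}} = \sqrt{24969 + \sqrt{9 + \left(-126\right)^{2}}} = \sqrt{24969 + \sqrt{9 + 15876}} = \sqrt{24969 + \sqrt{15885}} = \sqrt{24969 + 3 \sqrt{1765}}$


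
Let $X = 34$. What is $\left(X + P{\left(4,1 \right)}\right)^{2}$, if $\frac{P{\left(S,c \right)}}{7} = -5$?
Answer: $1$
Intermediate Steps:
$P{\left(S,c \right)} = -35$ ($P{\left(S,c \right)} = 7 \left(-5\right) = -35$)
$\left(X + P{\left(4,1 \right)}\right)^{2} = \left(34 - 35\right)^{2} = \left(-1\right)^{2} = 1$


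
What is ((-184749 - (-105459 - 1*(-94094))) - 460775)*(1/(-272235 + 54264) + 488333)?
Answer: -67501426451570378/217971 ≈ -3.0968e+11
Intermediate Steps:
((-184749 - (-105459 - 1*(-94094))) - 460775)*(1/(-272235 + 54264) + 488333) = ((-184749 - (-105459 + 94094)) - 460775)*(1/(-217971) + 488333) = ((-184749 - 1*(-11365)) - 460775)*(-1/217971 + 488333) = ((-184749 + 11365) - 460775)*(106442432342/217971) = (-173384 - 460775)*(106442432342/217971) = -634159*106442432342/217971 = -67501426451570378/217971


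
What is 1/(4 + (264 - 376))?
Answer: -1/108 ≈ -0.0092593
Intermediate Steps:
1/(4 + (264 - 376)) = 1/(4 - 112) = 1/(-108) = -1/108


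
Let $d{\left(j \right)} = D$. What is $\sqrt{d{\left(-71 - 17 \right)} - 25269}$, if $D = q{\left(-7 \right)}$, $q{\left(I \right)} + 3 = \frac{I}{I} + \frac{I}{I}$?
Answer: $19 i \sqrt{70} \approx 158.97 i$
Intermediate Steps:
$q{\left(I \right)} = -1$ ($q{\left(I \right)} = -3 + \left(\frac{I}{I} + \frac{I}{I}\right) = -3 + \left(1 + 1\right) = -3 + 2 = -1$)
$D = -1$
$d{\left(j \right)} = -1$
$\sqrt{d{\left(-71 - 17 \right)} - 25269} = \sqrt{-1 - 25269} = \sqrt{-25270} = 19 i \sqrt{70}$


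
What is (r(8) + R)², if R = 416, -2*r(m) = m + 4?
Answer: 168100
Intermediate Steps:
r(m) = -2 - m/2 (r(m) = -(m + 4)/2 = -(4 + m)/2 = -2 - m/2)
(r(8) + R)² = ((-2 - ½*8) + 416)² = ((-2 - 4) + 416)² = (-6 + 416)² = 410² = 168100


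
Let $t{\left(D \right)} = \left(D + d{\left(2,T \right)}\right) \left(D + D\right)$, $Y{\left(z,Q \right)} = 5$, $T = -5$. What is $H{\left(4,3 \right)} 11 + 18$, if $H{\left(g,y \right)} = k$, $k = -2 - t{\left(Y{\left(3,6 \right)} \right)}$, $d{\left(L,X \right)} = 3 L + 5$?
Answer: $-1764$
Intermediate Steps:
$d{\left(L,X \right)} = 5 + 3 L$
$t{\left(D \right)} = 2 D \left(11 + D\right)$ ($t{\left(D \right)} = \left(D + \left(5 + 3 \cdot 2\right)\right) \left(D + D\right) = \left(D + \left(5 + 6\right)\right) 2 D = \left(D + 11\right) 2 D = \left(11 + D\right) 2 D = 2 D \left(11 + D\right)$)
$k = -162$ ($k = -2 - 2 \cdot 5 \left(11 + 5\right) = -2 - 2 \cdot 5 \cdot 16 = -2 - 160 = -162$)
$H{\left(g,y \right)} = -162$
$H{\left(4,3 \right)} 11 + 18 = \left(-162\right) 11 + 18 = -1782 + 18 = -1764$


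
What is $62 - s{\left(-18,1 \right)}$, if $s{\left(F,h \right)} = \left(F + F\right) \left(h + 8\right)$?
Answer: $386$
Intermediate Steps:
$s{\left(F,h \right)} = 2 F \left(8 + h\right)$
$62 - s{\left(-18,1 \right)} = 62 - 2 \left(-18\right) \left(8 + 1\right) = 62 - 2 \left(-18\right) 9 = 62 - -324 = 62 + 324 = 386$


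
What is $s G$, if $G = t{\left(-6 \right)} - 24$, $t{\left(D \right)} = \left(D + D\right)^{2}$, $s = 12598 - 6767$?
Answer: $699720$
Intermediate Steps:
$s = 5831$ ($s = 12598 - 6767 = 5831$)
$t{\left(D \right)} = 4 D^{2}$ ($t{\left(D \right)} = \left(2 D\right)^{2} = 4 D^{2}$)
$G = 120$ ($G = 4 \left(-6\right)^{2} - 24 = 4 \cdot 36 - 24 = 144 - 24 = 120$)
$s G = 5831 \cdot 120 = 699720$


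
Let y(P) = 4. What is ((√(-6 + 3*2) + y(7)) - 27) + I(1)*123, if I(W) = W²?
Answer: 100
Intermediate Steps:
((√(-6 + 3*2) + y(7)) - 27) + I(1)*123 = ((√(-6 + 3*2) + 4) - 27) + 1²*123 = ((√(-6 + 6) + 4) - 27) + 1*123 = ((√0 + 4) - 27) + 123 = ((0 + 4) - 27) + 123 = (4 - 27) + 123 = -23 + 123 = 100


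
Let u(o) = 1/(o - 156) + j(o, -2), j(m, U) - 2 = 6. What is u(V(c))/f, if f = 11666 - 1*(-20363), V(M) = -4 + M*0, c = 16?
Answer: 1279/5124640 ≈ 0.00024958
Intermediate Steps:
V(M) = -4 (V(M) = -4 + 0 = -4)
f = 32029 (f = 11666 + 20363 = 32029)
j(m, U) = 8 (j(m, U) = 2 + 6 = 8)
u(o) = 8 + 1/(-156 + o) (u(o) = 1/(o - 156) + 8 = 1/(-156 + o) + 8 = 8 + 1/(-156 + o))
u(V(c))/f = ((-1247 + 8*(-4))/(-156 - 4))/32029 = ((-1247 - 32)/(-160))*(1/32029) = -1/160*(-1279)*(1/32029) = (1279/160)*(1/32029) = 1279/5124640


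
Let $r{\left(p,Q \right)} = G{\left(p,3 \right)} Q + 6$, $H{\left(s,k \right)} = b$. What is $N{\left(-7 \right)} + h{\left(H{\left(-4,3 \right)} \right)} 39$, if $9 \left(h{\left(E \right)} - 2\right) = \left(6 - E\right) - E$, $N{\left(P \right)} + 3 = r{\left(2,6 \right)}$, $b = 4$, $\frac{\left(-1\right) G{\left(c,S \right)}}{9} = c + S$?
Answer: $- \frac{593}{3} \approx -197.67$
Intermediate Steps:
$G{\left(c,S \right)} = - 9 S - 9 c$ ($G{\left(c,S \right)} = - 9 \left(c + S\right) = - 9 \left(S + c\right) = - 9 S - 9 c$)
$H{\left(s,k \right)} = 4$
$r{\left(p,Q \right)} = 6 + Q \left(-27 - 9 p\right)$ ($r{\left(p,Q \right)} = \left(\left(-9\right) 3 - 9 p\right) Q + 6 = \left(-27 - 9 p\right) Q + 6 = Q \left(-27 - 9 p\right) + 6 = 6 + Q \left(-27 - 9 p\right)$)
$N{\left(P \right)} = -267$ ($N{\left(P \right)} = -3 + \left(6 - 54 \left(3 + 2\right)\right) = -3 + \left(6 - 54 \cdot 5\right) = -3 + \left(6 - 270\right) = -3 - 264 = -267$)
$h{\left(E \right)} = \frac{8}{3} - \frac{2 E}{9}$ ($h{\left(E \right)} = 2 + \frac{\left(6 - E\right) - E}{9} = 2 + \frac{6 - 2 E}{9} = 2 - \left(- \frac{2}{3} + \frac{2 E}{9}\right) = \frac{8}{3} - \frac{2 E}{9}$)
$N{\left(-7 \right)} + h{\left(H{\left(-4,3 \right)} \right)} 39 = -267 + \left(\frac{8}{3} - \frac{8}{9}\right) 39 = -267 + \frac{16}{9} \cdot 39 = -267 + \frac{208}{3} = - \frac{593}{3}$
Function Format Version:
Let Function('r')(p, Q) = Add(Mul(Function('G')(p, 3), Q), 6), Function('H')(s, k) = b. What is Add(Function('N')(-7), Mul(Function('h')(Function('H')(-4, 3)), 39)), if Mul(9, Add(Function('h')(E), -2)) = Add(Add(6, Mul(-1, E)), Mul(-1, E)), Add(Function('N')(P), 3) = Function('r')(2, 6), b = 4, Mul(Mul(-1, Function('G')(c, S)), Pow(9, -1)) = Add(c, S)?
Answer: Rational(-593, 3) ≈ -197.67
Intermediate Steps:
Function('G')(c, S) = Add(Mul(-9, S), Mul(-9, c)) (Function('G')(c, S) = Mul(-9, Add(c, S)) = Mul(-9, Add(S, c)) = Add(Mul(-9, S), Mul(-9, c)))
Function('H')(s, k) = 4
Function('r')(p, Q) = Add(6, Mul(Q, Add(-27, Mul(-9, p)))) (Function('r')(p, Q) = Add(Mul(Add(Mul(-9, 3), Mul(-9, p)), Q), 6) = Add(Mul(Add(-27, Mul(-9, p)), Q), 6) = Add(Mul(Q, Add(-27, Mul(-9, p))), 6) = Add(6, Mul(Q, Add(-27, Mul(-9, p)))))
Function('N')(P) = -267 (Function('N')(P) = Add(-3, Add(6, Mul(-9, 6, Add(3, 2)))) = Add(-3, Add(6, Mul(-9, 6, 5))) = Add(-3, Add(6, -270)) = Add(-3, -264) = -267)
Function('h')(E) = Add(Rational(8, 3), Mul(Rational(-2, 9), E)) (Function('h')(E) = Add(2, Mul(Rational(1, 9), Add(Add(6, Mul(-1, E)), Mul(-1, E)))) = Add(2, Mul(Rational(1, 9), Add(6, Mul(-2, E)))) = Add(2, Add(Rational(2, 3), Mul(Rational(-2, 9), E))) = Add(Rational(8, 3), Mul(Rational(-2, 9), E)))
Add(Function('N')(-7), Mul(Function('h')(Function('H')(-4, 3)), 39)) = Add(-267, Mul(Add(Rational(8, 3), Mul(Rational(-2, 9), 4)), 39)) = Add(-267, Mul(Add(Rational(8, 3), Rational(-8, 9)), 39)) = Add(-267, Mul(Rational(16, 9), 39)) = Add(-267, Rational(208, 3)) = Rational(-593, 3)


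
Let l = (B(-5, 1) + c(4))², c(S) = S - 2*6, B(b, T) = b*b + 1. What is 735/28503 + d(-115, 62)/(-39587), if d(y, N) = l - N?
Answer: 7209553/376116087 ≈ 0.019168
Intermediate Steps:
B(b, T) = 1 + b² (B(b, T) = b² + 1 = 1 + b²)
c(S) = -12 + S (c(S) = S - 12 = -12 + S)
l = 324 (l = ((1 + (-5)²) + (-12 + 4))² = ((1 + 25) - 8)² = (26 - 8)² = 18² = 324)
d(y, N) = 324 - N
735/28503 + d(-115, 62)/(-39587) = 735/28503 + (324 - 1*62)/(-39587) = 735*(1/28503) + (324 - 62)*(-1/39587) = 245/9501 + 262*(-1/39587) = 245/9501 - 262/39587 = 7209553/376116087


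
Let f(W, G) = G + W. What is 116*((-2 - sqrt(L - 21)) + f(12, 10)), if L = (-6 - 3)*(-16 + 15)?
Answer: 2320 - 232*I*sqrt(3) ≈ 2320.0 - 401.84*I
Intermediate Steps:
L = 9 (L = -9*(-1) = 9)
116*((-2 - sqrt(L - 21)) + f(12, 10)) = 116*((-2 - sqrt(9 - 21)) + (10 + 12)) = 116*((-2 - sqrt(-12)) + 22) = 116*((-2 - 2*I*sqrt(3)) + 22) = 116*(20 - 2*I*sqrt(3)) = 2320 - 232*I*sqrt(3)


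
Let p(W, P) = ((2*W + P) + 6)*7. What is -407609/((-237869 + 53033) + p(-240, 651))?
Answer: 407609/183597 ≈ 2.2201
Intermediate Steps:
p(W, P) = 42 + 7*P + 14*W (p(W, P) = ((P + 2*W) + 6)*7 = (6 + P + 2*W)*7 = 42 + 7*P + 14*W)
-407609/((-237869 + 53033) + p(-240, 651)) = -407609/((-237869 + 53033) + (42 + 7*651 + 14*(-240))) = -407609/(-184836 + (42 + 4557 - 3360)) = -407609/(-184836 + 1239) = -407609/(-183597) = -407609*(-1/183597) = 407609/183597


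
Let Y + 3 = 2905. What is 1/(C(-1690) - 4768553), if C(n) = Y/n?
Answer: -845/4029428736 ≈ -2.0971e-7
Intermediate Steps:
Y = 2902 (Y = -3 + 2905 = 2902)
C(n) = 2902/n
1/(C(-1690) - 4768553) = 1/(2902/(-1690) - 4768553) = 1/(2902*(-1/1690) - 4768553) = 1/(-1451/845 - 4768553) = 1/(-4029428736/845) = -845/4029428736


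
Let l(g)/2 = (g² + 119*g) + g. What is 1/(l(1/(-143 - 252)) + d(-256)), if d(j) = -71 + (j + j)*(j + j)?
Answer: 156025/40889845027 ≈ 3.8157e-6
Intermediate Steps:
d(j) = -71 + 4*j² (d(j) = -71 + (2*j)*(2*j) = -71 + 4*j²)
l(g) = 2*g² + 240*g (l(g) = 2*((g² + 119*g) + g) = 2*(g² + 120*g) = 2*g² + 240*g)
1/(l(1/(-143 - 252)) + d(-256)) = 1/(2*(120 + 1/(-143 - 252))/(-143 - 252) + (-71 + 4*(-256)²)) = 1/(2*(120 + 1/(-395))/(-395) + (-71 + 4*65536)) = 1/(2*(-1/395)*(120 - 1/395) + (-71 + 262144)) = 1/(2*(-1/395)*(47399/395) + 262073) = 1/(-94798/156025 + 262073) = 1/(40889845027/156025) = 156025/40889845027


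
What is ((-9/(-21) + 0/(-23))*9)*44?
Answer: 1188/7 ≈ 169.71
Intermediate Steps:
((-9/(-21) + 0/(-23))*9)*44 = ((-9*(-1/21) + 0*(-1/23))*9)*44 = ((3/7 + 0)*9)*44 = ((3/7)*9)*44 = (27/7)*44 = 1188/7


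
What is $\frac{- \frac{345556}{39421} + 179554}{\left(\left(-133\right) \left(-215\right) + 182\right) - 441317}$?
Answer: $- \frac{3538926339}{8131369670} \approx -0.43522$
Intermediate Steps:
$\frac{- \frac{345556}{39421} + 179554}{\left(\left(-133\right) \left(-215\right) + 182\right) - 441317} = \frac{\left(-345556\right) \frac{1}{39421} + 179554}{\left(28595 + 182\right) - 441317} = \frac{- \frac{345556}{39421} + 179554}{28777 - 441317} = \frac{7077852678}{39421 \left(-412540\right)} = \frac{7077852678}{39421} \left(- \frac{1}{412540}\right) = - \frac{3538926339}{8131369670}$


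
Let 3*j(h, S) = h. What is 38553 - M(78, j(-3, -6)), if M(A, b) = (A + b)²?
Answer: 32624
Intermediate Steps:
j(h, S) = h/3
38553 - M(78, j(-3, -6)) = 38553 - (78 + (⅓)*(-3))² = 38553 - (78 - 1)² = 38553 - 1*77² = 38553 - 1*5929 = 38553 - 5929 = 32624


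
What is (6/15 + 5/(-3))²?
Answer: 361/225 ≈ 1.6044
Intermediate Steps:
(6/15 + 5/(-3))² = (6*(1/15) + 5*(-⅓))² = (⅖ - 5/3)² = (-19/15)² = 361/225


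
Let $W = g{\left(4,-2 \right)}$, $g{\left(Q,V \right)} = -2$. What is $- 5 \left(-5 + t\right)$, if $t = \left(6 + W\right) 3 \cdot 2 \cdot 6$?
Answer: $-695$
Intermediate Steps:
$W = -2$
$t = 144$ ($t = \left(6 - 2\right) 3 \cdot 2 \cdot 6 = 4 \cdot 6 \cdot 6 = 4 \cdot 36 = 144$)
$- 5 \left(-5 + t\right) = - 5 \left(-5 + 144\right) = \left(-5\right) 139 = -695$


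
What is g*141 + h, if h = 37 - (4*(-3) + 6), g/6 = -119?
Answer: -100631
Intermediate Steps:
g = -714 (g = 6*(-119) = -714)
h = 43 (h = 37 - (-12 + 6) = 37 - 1*(-6) = 37 + 6 = 43)
g*141 + h = -714*141 + 43 = -100674 + 43 = -100631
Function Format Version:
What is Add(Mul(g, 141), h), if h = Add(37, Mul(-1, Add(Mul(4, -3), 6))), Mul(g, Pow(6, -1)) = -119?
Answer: -100631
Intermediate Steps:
g = -714 (g = Mul(6, -119) = -714)
h = 43 (h = Add(37, Mul(-1, Add(-12, 6))) = Add(37, Mul(-1, -6)) = Add(37, 6) = 43)
Add(Mul(g, 141), h) = Add(Mul(-714, 141), 43) = Add(-100674, 43) = -100631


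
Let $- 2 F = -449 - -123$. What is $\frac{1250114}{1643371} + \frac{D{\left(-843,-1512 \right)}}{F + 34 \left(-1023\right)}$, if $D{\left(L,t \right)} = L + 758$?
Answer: $\frac{43417383101}{56891860649} \approx 0.76316$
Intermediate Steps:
$F = 163$ ($F = - \frac{-449 - -123}{2} = - \frac{-449 + 123}{2} = \left(- \frac{1}{2}\right) \left(-326\right) = 163$)
$D{\left(L,t \right)} = 758 + L$
$\frac{1250114}{1643371} + \frac{D{\left(-843,-1512 \right)}}{F + 34 \left(-1023\right)} = \frac{1250114}{1643371} + \frac{758 - 843}{163 + 34 \left(-1023\right)} = 1250114 \cdot \frac{1}{1643371} - \frac{85}{163 - 34782} = \frac{1250114}{1643371} - \frac{85}{-34619} = \frac{1250114}{1643371} - - \frac{85}{34619} = \frac{1250114}{1643371} + \frac{85}{34619} = \frac{43417383101}{56891860649}$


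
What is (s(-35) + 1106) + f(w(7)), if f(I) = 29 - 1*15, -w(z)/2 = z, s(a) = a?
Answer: 1085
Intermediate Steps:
w(z) = -2*z
f(I) = 14 (f(I) = 29 - 15 = 14)
(s(-35) + 1106) + f(w(7)) = (-35 + 1106) + 14 = 1071 + 14 = 1085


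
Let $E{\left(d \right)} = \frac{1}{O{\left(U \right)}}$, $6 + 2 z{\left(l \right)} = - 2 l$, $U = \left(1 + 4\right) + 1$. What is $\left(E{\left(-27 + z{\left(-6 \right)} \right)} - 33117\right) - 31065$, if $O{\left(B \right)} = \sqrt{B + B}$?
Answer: $-64182 + \frac{\sqrt{3}}{6} \approx -64182.0$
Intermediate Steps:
$U = 6$ ($U = 5 + 1 = 6$)
$z{\left(l \right)} = -3 - l$ ($z{\left(l \right)} = -3 + \frac{\left(-2\right) l}{2} = -3 - l$)
$O{\left(B \right)} = \sqrt{2} \sqrt{B}$ ($O{\left(B \right)} = \sqrt{2 B} = \sqrt{2} \sqrt{B}$)
$E{\left(d \right)} = \frac{\sqrt{3}}{6}$ ($E{\left(d \right)} = \frac{1}{\sqrt{2} \sqrt{6}} = \frac{1}{2 \sqrt{3}} = \frac{\sqrt{3}}{6}$)
$\left(E{\left(-27 + z{\left(-6 \right)} \right)} - 33117\right) - 31065 = \left(\frac{\sqrt{3}}{6} - 33117\right) - 31065 = \left(-33117 + \frac{\sqrt{3}}{6}\right) - 31065 = -64182 + \frac{\sqrt{3}}{6}$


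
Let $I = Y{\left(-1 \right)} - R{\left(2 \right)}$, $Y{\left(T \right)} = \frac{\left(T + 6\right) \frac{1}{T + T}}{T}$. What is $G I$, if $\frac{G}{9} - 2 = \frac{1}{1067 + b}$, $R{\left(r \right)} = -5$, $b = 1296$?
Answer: $\frac{638145}{4726} \approx 135.03$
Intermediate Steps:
$Y{\left(T \right)} = \frac{6 + T}{2 T^{2}}$ ($Y{\left(T \right)} = \frac{\left(6 + T\right) \frac{1}{2 T}}{T} = \frac{\frac{1}{2} \frac{1}{T} \left(6 + T\right)}{T} = \frac{6 + T}{2 T^{2}}$)
$I = \frac{15}{2}$ ($I = \frac{6 - 1}{2 \cdot 1} - -5 = \frac{1}{2} \cdot 1 \cdot 5 + 5 = \frac{5}{2} + 5 = \frac{15}{2} \approx 7.5$)
$G = \frac{42543}{2363}$ ($G = 18 + \frac{9}{1067 + 1296} = 18 + \frac{9}{2363} = \frac{42543}{2363} \approx 18.004$)
$G I = \frac{42543}{2363} \cdot \frac{15}{2} = \frac{638145}{4726}$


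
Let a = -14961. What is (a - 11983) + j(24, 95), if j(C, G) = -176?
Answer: -27120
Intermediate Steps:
(a - 11983) + j(24, 95) = (-14961 - 11983) - 176 = -26944 - 176 = -27120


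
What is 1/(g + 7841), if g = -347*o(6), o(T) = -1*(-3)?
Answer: 1/6800 ≈ 0.00014706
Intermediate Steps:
o(T) = 3
g = -1041 (g = -347*3 = -1041)
1/(g + 7841) = 1/(-1041 + 7841) = 1/6800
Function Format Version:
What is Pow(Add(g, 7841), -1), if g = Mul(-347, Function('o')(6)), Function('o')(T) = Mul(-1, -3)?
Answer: Rational(1, 6800) ≈ 0.00014706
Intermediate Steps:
Function('o')(T) = 3
g = -1041 (g = Mul(-347, 3) = -1041)
Pow(Add(g, 7841), -1) = Pow(Add(-1041, 7841), -1) = Pow(6800, -1) = Rational(1, 6800)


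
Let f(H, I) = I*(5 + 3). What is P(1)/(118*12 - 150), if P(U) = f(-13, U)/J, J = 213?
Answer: 4/134829 ≈ 2.9667e-5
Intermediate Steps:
f(H, I) = 8*I (f(H, I) = I*8 = 8*I)
P(U) = 8*U/213 (P(U) = (8*U)/213 = (8*U)*(1/213) = 8*U/213)
P(1)/(118*12 - 150) = ((8/213)*1)/(118*12 - 150) = 8/(213*(1416 - 150)) = (8/213)/1266 = (8/213)*(1/1266) = 4/134829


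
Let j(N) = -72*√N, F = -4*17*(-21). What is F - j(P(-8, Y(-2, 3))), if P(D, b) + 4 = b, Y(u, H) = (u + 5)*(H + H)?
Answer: 1428 + 72*√14 ≈ 1697.4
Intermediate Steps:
Y(u, H) = 2*H*(5 + u) (Y(u, H) = (5 + u)*(2*H) = 2*H*(5 + u))
P(D, b) = -4 + b
F = 1428 (F = -68*(-21) = 1428)
F - j(P(-8, Y(-2, 3))) = 1428 - (-72)*√(-4 + 2*3*(5 - 2)) = 1428 - (-72)*√(-4 + 2*3*3) = 1428 - (-72)*√(-4 + 18) = 1428 - (-72)*√14 = 1428 + 72*√14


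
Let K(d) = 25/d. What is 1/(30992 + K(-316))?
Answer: 316/9793447 ≈ 3.2266e-5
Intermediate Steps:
1/(30992 + K(-316)) = 1/(30992 + 25/(-316)) = 1/(30992 + 25*(-1/316)) = 1/(30992 - 25/316) = 1/(9793447/316) = 316/9793447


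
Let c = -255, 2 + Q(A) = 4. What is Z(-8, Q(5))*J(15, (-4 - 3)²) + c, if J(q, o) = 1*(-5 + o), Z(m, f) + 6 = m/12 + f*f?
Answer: -1117/3 ≈ -372.33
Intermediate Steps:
Q(A) = 2 (Q(A) = -2 + 4 = 2)
Z(m, f) = -6 + f² + m/12 (Z(m, f) = -6 + (m/12 + f*f) = -6 + (m/12 + f²) = -6 + (f² + m/12) = -6 + f² + m/12)
J(q, o) = -5 + o
Z(-8, Q(5))*J(15, (-4 - 3)²) + c = (-6 + 2² + (1/12)*(-8))*(-5 + (-4 - 3)²) - 255 = (-6 + 4 - ⅔)*(-5 + (-7)²) - 255 = -8*(-5 + 49)/3 - 255 = -8/3*44 - 255 = -352/3 - 255 = -1117/3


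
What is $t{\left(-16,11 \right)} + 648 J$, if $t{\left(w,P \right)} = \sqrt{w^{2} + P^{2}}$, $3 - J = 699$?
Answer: $-451008 + \sqrt{377} \approx -4.5099 \cdot 10^{5}$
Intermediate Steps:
$J = -696$ ($J = 3 - 699 = -696$)
$t{\left(w,P \right)} = \sqrt{P^{2} + w^{2}}$
$t{\left(-16,11 \right)} + 648 J = \sqrt{11^{2} + \left(-16\right)^{2}} + 648 \left(-696\right) = \sqrt{121 + 256} - 451008 = \sqrt{377} - 451008 = -451008 + \sqrt{377}$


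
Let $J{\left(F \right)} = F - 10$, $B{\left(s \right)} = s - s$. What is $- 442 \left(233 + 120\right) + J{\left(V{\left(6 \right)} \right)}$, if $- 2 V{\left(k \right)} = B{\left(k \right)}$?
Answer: $-156036$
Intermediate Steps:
$B{\left(s \right)} = 0$
$V{\left(k \right)} = 0$ ($V{\left(k \right)} = \left(- \frac{1}{2}\right) 0 = 0$)
$J{\left(F \right)} = -10 + F$
$- 442 \left(233 + 120\right) + J{\left(V{\left(6 \right)} \right)} = - 442 \left(233 + 120\right) + \left(-10 + 0\right) = \left(-442\right) 353 - 10 = -156026 - 10 = -156036$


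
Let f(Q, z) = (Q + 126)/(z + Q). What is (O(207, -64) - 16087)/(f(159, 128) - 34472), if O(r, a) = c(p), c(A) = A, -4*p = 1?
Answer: 18468163/39572716 ≈ 0.46669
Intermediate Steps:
p = -1/4 (p = -1/4*1 = -1/4 ≈ -0.25000)
O(r, a) = -1/4
f(Q, z) = (126 + Q)/(Q + z)
(O(207, -64) - 16087)/(f(159, 128) - 34472) = (-1/4 - 16087)/((126 + 159)/(159 + 128) - 34472) = -64349/(4*(285/287 - 34472)) = -64349/(4*(-9893179/287)) = -64349/4*(-287/9893179) = 18468163/39572716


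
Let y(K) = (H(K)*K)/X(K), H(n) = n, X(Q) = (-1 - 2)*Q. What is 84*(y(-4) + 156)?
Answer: 13216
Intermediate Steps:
X(Q) = -3*Q
y(K) = -K/3 (y(K) = (K*K)/((-3*K)) = K**2*(-1/(3*K)) = -K/3)
84*(y(-4) + 156) = 84*(-1/3*(-4) + 156) = 84*(4/3 + 156) = 84*(472/3) = 13216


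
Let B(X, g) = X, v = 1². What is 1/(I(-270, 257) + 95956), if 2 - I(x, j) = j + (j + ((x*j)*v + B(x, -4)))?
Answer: 1/165104 ≈ 6.0568e-6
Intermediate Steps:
v = 1
I(x, j) = 2 - x - 2*j - j*x (I(x, j) = 2 - (j + (j + ((x*j)*1 + x))) = 2 - (j + (j + ((j*x)*1 + x))) = 2 - (j + (j + (j*x + x))) = 2 - (j + (j + (x + j*x))) = 2 - (j + (j + x + j*x)) = 2 - (x + 2*j + j*x) = 2 + (-x - 2*j - j*x) = 2 - x - 2*j - j*x)
1/(I(-270, 257) + 95956) = 1/((2 - 1*(-270) - 2*257 - 1*257*(-270)) + 95956) = 1/((2 + 270 - 514 + 69390) + 95956) = 1/(69148 + 95956) = 1/165104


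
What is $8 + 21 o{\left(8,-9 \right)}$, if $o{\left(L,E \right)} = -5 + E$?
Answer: $-286$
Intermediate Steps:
$8 + 21 o{\left(8,-9 \right)} = 8 + 21 \left(-5 - 9\right) = 8 + 21 \left(-14\right) = 8 - 294 = -286$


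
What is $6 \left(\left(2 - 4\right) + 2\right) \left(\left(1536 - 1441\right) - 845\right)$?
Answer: $0$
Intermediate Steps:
$6 \left(\left(2 - 4\right) + 2\right) \left(\left(1536 - 1441\right) - 845\right) = 6 \left(-2 + 2\right) \left(95 - 845\right) = 6 \cdot 0 \left(-750\right) = 0 \left(-750\right) = 0$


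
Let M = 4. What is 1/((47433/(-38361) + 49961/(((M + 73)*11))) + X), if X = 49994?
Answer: 10830589/542089925856 ≈ 1.9979e-5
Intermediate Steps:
1/((47433/(-38361) + 49961/(((M + 73)*11))) + X) = 1/((47433/(-38361) + 49961/(((4 + 73)*11))) + 49994) = 1/((47433*(-1/38361) + 49961/((77*11))) + 49994) = 1/((-15811/12787 + 49961/847) + 49994) = 1/(625459390/10830589 + 49994) = 1/(542089925856/10830589) = 10830589/542089925856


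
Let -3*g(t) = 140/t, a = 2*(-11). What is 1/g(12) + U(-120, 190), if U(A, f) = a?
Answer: -779/35 ≈ -22.257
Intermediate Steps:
a = -22
U(A, f) = -22
g(t) = -140/(3*t)
1/g(12) + U(-120, 190) = 1/(-140/3/12) - 22 = 1/(-140/3*1/12) - 22 = 1/(-35/9) - 22 = -9/35 - 22 = -779/35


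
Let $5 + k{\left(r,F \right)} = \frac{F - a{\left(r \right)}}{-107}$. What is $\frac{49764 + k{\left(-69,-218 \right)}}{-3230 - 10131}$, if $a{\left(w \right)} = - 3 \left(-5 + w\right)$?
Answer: $- \frac{171763}{46117} \approx -3.7245$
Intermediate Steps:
$a{\left(w \right)} = 15 - 3 w$
$k{\left(r,F \right)} = - \frac{520}{107} - \frac{3 r}{107} - \frac{F}{107}$ ($k{\left(r,F \right)} = -5 + \frac{F - \left(15 - 3 r\right)}{-107} = -5 + \left(F + \left(-15 + 3 r\right)\right) \left(- \frac{1}{107}\right) = -5 + \left(-15 + F + 3 r\right) \left(- \frac{1}{107}\right) = -5 - \left(- \frac{15}{107} + \frac{F}{107} + \frac{3 r}{107}\right) = - \frac{520}{107} - \frac{3 r}{107} - \frac{F}{107}$)
$\frac{49764 + k{\left(-69,-218 \right)}}{-3230 - 10131} = \frac{49764 - \frac{95}{107}}{-3230 - 10131} = \frac{49764 + \left(- \frac{520}{107} + \frac{207}{107} + \frac{218}{107}\right)}{-13361} = \left(49764 - \frac{95}{107}\right) \left(- \frac{1}{13361}\right) = \frac{5324653}{107} \left(- \frac{1}{13361}\right) = - \frac{171763}{46117}$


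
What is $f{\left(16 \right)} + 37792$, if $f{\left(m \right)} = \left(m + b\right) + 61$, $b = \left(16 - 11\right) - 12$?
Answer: $37862$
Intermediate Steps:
$b = -7$ ($b = 5 - 12 = -7$)
$f{\left(m \right)} = 54 + m$ ($f{\left(m \right)} = \left(m - 7\right) + 61 = \left(-7 + m\right) + 61 = 54 + m$)
$f{\left(16 \right)} + 37792 = \left(54 + 16\right) + 37792 = 70 + 37792 = 37862$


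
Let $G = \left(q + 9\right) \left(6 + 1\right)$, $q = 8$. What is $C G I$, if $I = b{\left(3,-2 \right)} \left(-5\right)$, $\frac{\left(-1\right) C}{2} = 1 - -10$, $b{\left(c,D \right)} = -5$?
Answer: $-65450$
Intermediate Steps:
$C = -22$ ($C = - 2 \left(1 - -10\right) = - 2 \left(1 + 10\right) = \left(-2\right) 11 = -22$)
$G = 119$ ($G = \left(8 + 9\right) \left(6 + 1\right) = 17 \cdot 7 = 119$)
$I = 25$ ($I = \left(-5\right) \left(-5\right) = 25$)
$C G I = \left(-22\right) 119 \cdot 25 = \left(-2618\right) 25 = -65450$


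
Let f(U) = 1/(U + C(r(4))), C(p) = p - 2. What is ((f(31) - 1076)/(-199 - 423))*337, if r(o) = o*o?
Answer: 16317203/27990 ≈ 582.97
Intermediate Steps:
r(o) = o**2
C(p) = -2 + p
f(U) = 1/(14 + U) (f(U) = 1/(U + (-2 + 4**2)) = 1/(U + (-2 + 16)) = 1/(U + 14) = 1/(14 + U))
((f(31) - 1076)/(-199 - 423))*337 = ((1/(14 + 31) - 1076)/(-199 - 423))*337 = ((1/45 - 1076)/(-622))*337 = ((1/45 - 1076)*(-1/622))*337 = -48419/45*(-1/622)*337 = (48419/27990)*337 = 16317203/27990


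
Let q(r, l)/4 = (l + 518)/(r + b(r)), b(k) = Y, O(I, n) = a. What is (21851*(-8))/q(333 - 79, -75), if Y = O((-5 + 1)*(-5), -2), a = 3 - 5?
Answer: -11012904/443 ≈ -24860.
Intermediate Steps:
a = -2
O(I, n) = -2
Y = -2
b(k) = -2
q(r, l) = 4*(518 + l)/(-2 + r) (q(r, l) = 4*((l + 518)/(r - 2)) = 4*((518 + l)/(-2 + r)) = 4*(518 + l)/(-2 + r))
(21851*(-8))/q(333 - 79, -75) = (21851*(-8))/((4*(518 - 75)/(-2 + (333 - 79)))) = -174808/(4*443/(-2 + 254)) = -174808/(4*443/252) = -174808/(4*(1/252)*443) = -174808/443/63 = -174808*63/443 = -11012904/443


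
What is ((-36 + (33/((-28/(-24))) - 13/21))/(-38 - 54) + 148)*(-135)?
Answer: -1839285/92 ≈ -19992.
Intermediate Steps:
((-36 + (33/((-28/(-24))) - 13/21))/(-38 - 54) + 148)*(-135) = ((-36 + (33/((-28*(-1/24))) - 13*1/21))/(-92) + 148)*(-135) = ((-36 + (33/(7/6) - 13/21))*(-1/92) + 148)*(-135) = ((-36 + (33*(6/7) - 13/21))*(-1/92) + 148)*(-135) = ((-36 + (198/7 - 13/21))*(-1/92) + 148)*(-135) = ((-36 + 83/3)*(-1/92) + 148)*(-135) = (-25/3*(-1/92) + 148)*(-135) = (25/276 + 148)*(-135) = (40873/276)*(-135) = -1839285/92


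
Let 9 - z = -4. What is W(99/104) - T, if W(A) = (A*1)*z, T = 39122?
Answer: -312877/8 ≈ -39110.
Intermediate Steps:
z = 13 (z = 9 - 1*(-4) = 9 + 4 = 13)
W(A) = 13*A (W(A) = (A*1)*13 = A*13 = 13*A)
W(99/104) - T = 13*(99/104) - 1*39122 = 13*(99*(1/104)) - 39122 = 13*(99/104) - 39122 = 99/8 - 39122 = -312877/8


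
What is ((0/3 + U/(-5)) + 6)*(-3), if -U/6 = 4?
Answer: -162/5 ≈ -32.400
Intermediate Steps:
U = -24 (U = -6*4 = -24)
((0/3 + U/(-5)) + 6)*(-3) = ((0/3 - 24/(-5)) + 6)*(-3) = ((0*(⅓) - 24*(-⅕)) + 6)*(-3) = ((0 + 24/5) + 6)*(-3) = (24/5 + 6)*(-3) = (54/5)*(-3) = -162/5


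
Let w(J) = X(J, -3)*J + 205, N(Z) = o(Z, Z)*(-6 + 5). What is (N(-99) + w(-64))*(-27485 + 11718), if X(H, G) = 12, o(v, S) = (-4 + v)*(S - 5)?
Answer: 177772925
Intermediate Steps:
o(v, S) = (-5 + S)*(-4 + v) (o(v, S) = (-4 + v)*(-5 + S) = (-5 + S)*(-4 + v))
N(Z) = -20 - Z² + 9*Z (N(Z) = (20 - 5*Z - 4*Z + Z*Z)*(-6 + 5) = (20 - 5*Z - 4*Z + Z²)*(-1) = (20 + Z² - 9*Z)*(-1) = -20 - Z² + 9*Z)
w(J) = 205 + 12*J (w(J) = 12*J + 205 = 205 + 12*J)
(N(-99) + w(-64))*(-27485 + 11718) = ((-20 - 1*(-99)² + 9*(-99)) + (205 + 12*(-64)))*(-27485 + 11718) = ((-20 - 1*9801 - 891) + (205 - 768))*(-15767) = ((-20 - 9801 - 891) - 563)*(-15767) = (-10712 - 563)*(-15767) = -11275*(-15767) = 177772925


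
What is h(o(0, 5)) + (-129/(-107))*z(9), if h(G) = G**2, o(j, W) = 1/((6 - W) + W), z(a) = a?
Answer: 41903/3852 ≈ 10.878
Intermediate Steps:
o(j, W) = 1/6
h(o(0, 5)) + (-129/(-107))*z(9) = (1/6)**2 - 129/(-107)*9 = 1/36 - 129*(-1/107)*9 = 1/36 + (129/107)*9 = 1/36 + 1161/107 = 41903/3852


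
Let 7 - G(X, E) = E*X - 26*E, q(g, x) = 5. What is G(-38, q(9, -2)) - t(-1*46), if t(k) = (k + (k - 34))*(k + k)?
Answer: -11265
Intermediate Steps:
G(X, E) = 7 + 26*E - E*X (G(X, E) = 7 - (E*X - 26*E) = 7 - (-26*E + E*X) = 7 + (26*E - E*X) = 7 + 26*E - E*X)
t(k) = 2*k*(-34 + 2*k) (t(k) = (k + (-34 + k))*(2*k) = (-34 + 2*k)*(2*k) = 2*k*(-34 + 2*k))
G(-38, q(9, -2)) - t(-1*46) = (7 + 26*5 - 1*5*(-38)) - 4*(-1*46)*(-17 - 1*46) = (7 + 130 + 190) - 4*(-46)*(-17 - 46) = 327 - 4*(-46)*(-63) = 327 - 1*11592 = 327 - 11592 = -11265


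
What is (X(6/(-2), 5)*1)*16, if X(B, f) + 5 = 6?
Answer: 16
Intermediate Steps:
X(B, f) = 1 (X(B, f) = -5 + 6 = 1)
(X(6/(-2), 5)*1)*16 = (1*1)*16 = 1*16 = 16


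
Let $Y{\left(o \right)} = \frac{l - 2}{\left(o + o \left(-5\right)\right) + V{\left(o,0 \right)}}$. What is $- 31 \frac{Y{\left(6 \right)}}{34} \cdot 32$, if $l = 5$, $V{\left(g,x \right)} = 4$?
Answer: $\frac{372}{85} \approx 4.3765$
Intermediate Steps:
$Y{\left(o \right)} = \frac{3}{4 - 4 o}$ ($Y{\left(o \right)} = \frac{5 - 2}{\left(o + o \left(-5\right)\right) + 4} = \frac{3}{\left(o - 5 o\right) + 4} = \frac{3}{- 4 o + 4} = \frac{3}{4 - 4 o}$)
$- 31 \frac{Y{\left(6 \right)}}{34} \cdot 32 = - 31 \frac{\left(-3\right) \frac{1}{-4 + 4 \cdot 6}}{34} \cdot 32 = - 31 - \frac{3}{-4 + 24} \cdot \frac{1}{34} \cdot 32 = - 31 - \frac{3}{20} \cdot \frac{1}{34} \cdot 32 = - 31 \left(-3\right) \frac{1}{20} \cdot \frac{1}{34} \cdot 32 = - 31 \left(\left(- \frac{3}{20}\right) \frac{1}{34}\right) 32 = \left(-31\right) \left(- \frac{3}{680}\right) 32 = \frac{93}{680} \cdot 32 = \frac{372}{85}$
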